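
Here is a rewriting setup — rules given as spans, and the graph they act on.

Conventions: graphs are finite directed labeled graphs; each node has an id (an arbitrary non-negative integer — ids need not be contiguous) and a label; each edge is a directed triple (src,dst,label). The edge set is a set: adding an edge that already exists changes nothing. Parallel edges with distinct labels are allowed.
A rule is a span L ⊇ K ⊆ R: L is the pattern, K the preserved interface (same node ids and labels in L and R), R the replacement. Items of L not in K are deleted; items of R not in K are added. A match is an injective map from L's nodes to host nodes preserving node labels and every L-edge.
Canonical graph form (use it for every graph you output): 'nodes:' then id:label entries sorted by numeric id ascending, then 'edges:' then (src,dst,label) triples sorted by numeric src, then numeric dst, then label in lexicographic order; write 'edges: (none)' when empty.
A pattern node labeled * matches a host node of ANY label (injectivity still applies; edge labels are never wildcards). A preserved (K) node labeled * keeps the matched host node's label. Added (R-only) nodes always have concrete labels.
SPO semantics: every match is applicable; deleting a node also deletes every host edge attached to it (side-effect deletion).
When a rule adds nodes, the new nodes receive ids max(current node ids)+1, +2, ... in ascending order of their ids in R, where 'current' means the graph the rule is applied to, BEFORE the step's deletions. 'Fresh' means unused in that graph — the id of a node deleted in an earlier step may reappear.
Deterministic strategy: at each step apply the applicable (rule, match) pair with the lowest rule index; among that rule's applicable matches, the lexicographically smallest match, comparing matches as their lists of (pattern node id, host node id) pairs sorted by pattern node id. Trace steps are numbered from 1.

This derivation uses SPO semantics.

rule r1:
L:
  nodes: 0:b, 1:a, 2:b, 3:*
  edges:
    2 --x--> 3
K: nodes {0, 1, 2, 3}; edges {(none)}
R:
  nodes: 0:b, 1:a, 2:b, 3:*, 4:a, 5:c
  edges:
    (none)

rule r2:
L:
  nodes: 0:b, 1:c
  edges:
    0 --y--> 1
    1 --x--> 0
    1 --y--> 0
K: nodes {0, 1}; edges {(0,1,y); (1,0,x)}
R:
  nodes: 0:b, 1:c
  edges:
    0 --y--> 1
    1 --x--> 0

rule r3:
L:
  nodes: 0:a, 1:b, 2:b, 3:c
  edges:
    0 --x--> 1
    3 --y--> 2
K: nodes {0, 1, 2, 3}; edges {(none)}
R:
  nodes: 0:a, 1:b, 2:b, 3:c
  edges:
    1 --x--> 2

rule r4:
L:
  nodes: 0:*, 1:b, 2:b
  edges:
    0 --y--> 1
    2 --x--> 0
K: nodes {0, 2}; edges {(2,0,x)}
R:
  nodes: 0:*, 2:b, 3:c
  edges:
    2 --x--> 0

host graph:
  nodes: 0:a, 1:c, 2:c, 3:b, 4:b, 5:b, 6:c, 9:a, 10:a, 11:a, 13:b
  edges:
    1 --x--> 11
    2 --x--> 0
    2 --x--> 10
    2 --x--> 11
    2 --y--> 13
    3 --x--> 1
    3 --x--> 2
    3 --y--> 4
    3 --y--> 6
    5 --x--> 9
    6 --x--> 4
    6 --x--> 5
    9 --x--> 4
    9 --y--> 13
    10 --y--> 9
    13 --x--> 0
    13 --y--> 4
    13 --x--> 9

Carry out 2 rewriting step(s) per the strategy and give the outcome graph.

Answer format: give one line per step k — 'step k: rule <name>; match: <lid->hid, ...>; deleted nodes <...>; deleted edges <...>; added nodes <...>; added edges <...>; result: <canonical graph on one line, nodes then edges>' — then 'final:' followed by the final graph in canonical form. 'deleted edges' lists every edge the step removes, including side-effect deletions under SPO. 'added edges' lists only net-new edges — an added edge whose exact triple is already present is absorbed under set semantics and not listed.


step 1: rule r1; match: 0->3, 1->0, 2->5, 3->9; deleted nodes (none); deleted edges (5,9,x); added nodes 14, 15; added edges (none); result: nodes: 0:a, 1:c, 2:c, 3:b, 4:b, 5:b, 6:c, 9:a, 10:a, 11:a, 13:b, 14:a, 15:c edges: (1,11,x); (2,0,x); (2,10,x); (2,11,x); (2,13,y); (3,1,x); (3,2,x); (3,4,y); (3,6,y); (6,4,x); (6,5,x); (9,4,x); (9,13,y); (10,9,y); (13,0,x); (13,4,y); (13,9,x)
step 2: rule r1; match: 0->3, 1->0, 2->13, 3->9; deleted nodes (none); deleted edges (13,9,x); added nodes 16, 17; added edges (none); result: nodes: 0:a, 1:c, 2:c, 3:b, 4:b, 5:b, 6:c, 9:a, 10:a, 11:a, 13:b, 14:a, 15:c, 16:a, 17:c edges: (1,11,x); (2,0,x); (2,10,x); (2,11,x); (2,13,y); (3,1,x); (3,2,x); (3,4,y); (3,6,y); (6,4,x); (6,5,x); (9,4,x); (9,13,y); (10,9,y); (13,0,x); (13,4,y)
final:
nodes: 0:a, 1:c, 2:c, 3:b, 4:b, 5:b, 6:c, 9:a, 10:a, 11:a, 13:b, 14:a, 15:c, 16:a, 17:c
edges: (1,11,x); (2,0,x); (2,10,x); (2,11,x); (2,13,y); (3,1,x); (3,2,x); (3,4,y); (3,6,y); (6,4,x); (6,5,x); (9,4,x); (9,13,y); (10,9,y); (13,0,x); (13,4,y)


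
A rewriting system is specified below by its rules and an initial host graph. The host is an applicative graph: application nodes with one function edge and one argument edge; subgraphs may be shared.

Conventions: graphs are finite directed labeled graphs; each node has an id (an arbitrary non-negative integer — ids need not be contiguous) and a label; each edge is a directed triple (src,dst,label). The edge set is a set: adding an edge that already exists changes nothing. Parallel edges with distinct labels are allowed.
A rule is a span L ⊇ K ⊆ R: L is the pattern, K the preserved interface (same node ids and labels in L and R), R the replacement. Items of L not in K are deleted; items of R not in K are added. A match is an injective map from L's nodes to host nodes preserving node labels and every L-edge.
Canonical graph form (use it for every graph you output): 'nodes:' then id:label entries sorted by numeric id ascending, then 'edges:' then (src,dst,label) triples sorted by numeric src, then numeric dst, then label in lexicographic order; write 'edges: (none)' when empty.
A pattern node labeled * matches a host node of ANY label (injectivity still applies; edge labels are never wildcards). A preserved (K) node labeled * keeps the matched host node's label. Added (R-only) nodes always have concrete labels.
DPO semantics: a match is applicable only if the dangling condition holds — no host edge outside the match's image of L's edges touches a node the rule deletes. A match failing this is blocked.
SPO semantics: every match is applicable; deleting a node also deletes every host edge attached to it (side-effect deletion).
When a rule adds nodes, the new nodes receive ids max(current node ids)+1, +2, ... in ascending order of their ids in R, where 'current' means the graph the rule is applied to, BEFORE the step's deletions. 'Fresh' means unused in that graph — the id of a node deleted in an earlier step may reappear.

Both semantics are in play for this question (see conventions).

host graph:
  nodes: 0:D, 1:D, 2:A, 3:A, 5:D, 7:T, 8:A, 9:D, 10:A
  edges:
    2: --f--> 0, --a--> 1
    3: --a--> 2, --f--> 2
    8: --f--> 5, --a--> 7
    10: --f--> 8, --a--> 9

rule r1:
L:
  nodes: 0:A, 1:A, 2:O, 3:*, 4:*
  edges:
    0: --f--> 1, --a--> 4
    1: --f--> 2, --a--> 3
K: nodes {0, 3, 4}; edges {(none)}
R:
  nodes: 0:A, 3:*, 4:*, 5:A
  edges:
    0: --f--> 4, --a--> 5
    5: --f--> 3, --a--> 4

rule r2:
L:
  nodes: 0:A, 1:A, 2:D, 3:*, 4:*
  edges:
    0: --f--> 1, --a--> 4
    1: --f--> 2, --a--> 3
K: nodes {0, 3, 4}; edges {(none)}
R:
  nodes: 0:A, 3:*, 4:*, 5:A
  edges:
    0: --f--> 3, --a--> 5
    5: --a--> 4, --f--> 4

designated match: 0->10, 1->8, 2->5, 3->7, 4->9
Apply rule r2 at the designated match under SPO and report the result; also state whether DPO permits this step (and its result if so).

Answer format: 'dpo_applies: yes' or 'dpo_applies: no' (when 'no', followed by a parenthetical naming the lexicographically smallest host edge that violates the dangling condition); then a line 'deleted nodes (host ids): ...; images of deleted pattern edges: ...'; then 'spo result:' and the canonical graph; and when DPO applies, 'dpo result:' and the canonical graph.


dpo_applies: yes
deleted nodes (host ids): 5, 8; images of deleted pattern edges: (8,5,f); (8,7,a); (10,8,f); (10,9,a)
spo result:
nodes: 0:D, 1:D, 2:A, 3:A, 7:T, 9:D, 10:A, 11:A
edges: (2,0,f); (2,1,a); (3,2,a); (3,2,f); (10,7,f); (10,11,a); (11,9,a); (11,9,f)
dpo result:
nodes: 0:D, 1:D, 2:A, 3:A, 7:T, 9:D, 10:A, 11:A
edges: (2,0,f); (2,1,a); (3,2,a); (3,2,f); (10,7,f); (10,11,a); (11,9,a); (11,9,f)


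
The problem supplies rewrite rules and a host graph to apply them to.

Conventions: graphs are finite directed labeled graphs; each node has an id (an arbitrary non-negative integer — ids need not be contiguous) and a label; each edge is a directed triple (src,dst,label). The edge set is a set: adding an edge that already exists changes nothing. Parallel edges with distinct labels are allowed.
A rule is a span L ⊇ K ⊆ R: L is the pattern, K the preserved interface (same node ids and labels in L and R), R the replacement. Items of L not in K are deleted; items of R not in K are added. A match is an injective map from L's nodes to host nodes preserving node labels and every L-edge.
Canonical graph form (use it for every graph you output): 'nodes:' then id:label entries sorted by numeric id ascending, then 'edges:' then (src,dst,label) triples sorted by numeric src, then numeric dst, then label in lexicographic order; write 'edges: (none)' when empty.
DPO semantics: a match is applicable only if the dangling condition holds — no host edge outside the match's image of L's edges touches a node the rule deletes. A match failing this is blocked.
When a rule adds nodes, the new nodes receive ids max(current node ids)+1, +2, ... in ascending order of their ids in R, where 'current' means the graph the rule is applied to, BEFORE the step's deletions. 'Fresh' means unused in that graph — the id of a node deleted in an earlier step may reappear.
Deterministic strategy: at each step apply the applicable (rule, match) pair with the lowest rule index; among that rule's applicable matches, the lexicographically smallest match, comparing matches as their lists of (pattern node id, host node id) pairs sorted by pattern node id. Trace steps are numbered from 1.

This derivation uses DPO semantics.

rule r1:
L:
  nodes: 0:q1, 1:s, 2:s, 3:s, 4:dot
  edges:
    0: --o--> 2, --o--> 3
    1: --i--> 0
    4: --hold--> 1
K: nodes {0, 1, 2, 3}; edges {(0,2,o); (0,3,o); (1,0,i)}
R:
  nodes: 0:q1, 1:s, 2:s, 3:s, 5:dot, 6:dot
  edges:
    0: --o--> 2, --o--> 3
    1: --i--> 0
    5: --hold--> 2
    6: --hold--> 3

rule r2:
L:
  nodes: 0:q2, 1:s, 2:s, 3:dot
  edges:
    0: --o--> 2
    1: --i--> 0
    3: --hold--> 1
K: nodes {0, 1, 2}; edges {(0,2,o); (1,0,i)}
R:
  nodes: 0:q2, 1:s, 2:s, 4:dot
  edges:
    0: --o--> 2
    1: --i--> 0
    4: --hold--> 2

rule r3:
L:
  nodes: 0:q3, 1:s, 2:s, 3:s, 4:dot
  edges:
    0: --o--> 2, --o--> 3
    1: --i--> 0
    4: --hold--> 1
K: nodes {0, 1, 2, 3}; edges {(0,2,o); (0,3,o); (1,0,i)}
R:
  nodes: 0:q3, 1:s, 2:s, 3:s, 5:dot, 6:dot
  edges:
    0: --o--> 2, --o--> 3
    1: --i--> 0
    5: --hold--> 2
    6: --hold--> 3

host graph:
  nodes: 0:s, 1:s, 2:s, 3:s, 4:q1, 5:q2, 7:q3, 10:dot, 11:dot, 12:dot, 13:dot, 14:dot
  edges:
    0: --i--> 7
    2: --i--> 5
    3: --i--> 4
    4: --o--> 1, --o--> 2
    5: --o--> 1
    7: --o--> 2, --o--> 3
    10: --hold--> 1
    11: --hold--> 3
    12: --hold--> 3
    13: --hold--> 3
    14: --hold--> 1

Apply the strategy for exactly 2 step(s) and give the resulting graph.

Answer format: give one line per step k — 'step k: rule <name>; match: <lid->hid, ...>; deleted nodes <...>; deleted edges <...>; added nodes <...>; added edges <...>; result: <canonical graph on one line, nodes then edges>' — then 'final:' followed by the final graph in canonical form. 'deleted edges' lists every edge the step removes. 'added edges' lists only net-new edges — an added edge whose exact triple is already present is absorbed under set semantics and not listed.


step 1: rule r1; match: 0->4, 1->3, 2->1, 3->2, 4->11; deleted nodes 11; deleted edges (11,3,hold); added nodes 15, 16; added edges (15,1,hold); (16,2,hold); result: nodes: 0:s, 1:s, 2:s, 3:s, 4:q1, 5:q2, 7:q3, 10:dot, 12:dot, 13:dot, 14:dot, 15:dot, 16:dot edges: (0,7,i); (2,5,i); (3,4,i); (4,1,o); (4,2,o); (5,1,o); (7,2,o); (7,3,o); (10,1,hold); (12,3,hold); (13,3,hold); (14,1,hold); (15,1,hold); (16,2,hold)
step 2: rule r1; match: 0->4, 1->3, 2->1, 3->2, 4->12; deleted nodes 12; deleted edges (12,3,hold); added nodes 17, 18; added edges (17,1,hold); (18,2,hold); result: nodes: 0:s, 1:s, 2:s, 3:s, 4:q1, 5:q2, 7:q3, 10:dot, 13:dot, 14:dot, 15:dot, 16:dot, 17:dot, 18:dot edges: (0,7,i); (2,5,i); (3,4,i); (4,1,o); (4,2,o); (5,1,o); (7,2,o); (7,3,o); (10,1,hold); (13,3,hold); (14,1,hold); (15,1,hold); (16,2,hold); (17,1,hold); (18,2,hold)
final:
nodes: 0:s, 1:s, 2:s, 3:s, 4:q1, 5:q2, 7:q3, 10:dot, 13:dot, 14:dot, 15:dot, 16:dot, 17:dot, 18:dot
edges: (0,7,i); (2,5,i); (3,4,i); (4,1,o); (4,2,o); (5,1,o); (7,2,o); (7,3,o); (10,1,hold); (13,3,hold); (14,1,hold); (15,1,hold); (16,2,hold); (17,1,hold); (18,2,hold)


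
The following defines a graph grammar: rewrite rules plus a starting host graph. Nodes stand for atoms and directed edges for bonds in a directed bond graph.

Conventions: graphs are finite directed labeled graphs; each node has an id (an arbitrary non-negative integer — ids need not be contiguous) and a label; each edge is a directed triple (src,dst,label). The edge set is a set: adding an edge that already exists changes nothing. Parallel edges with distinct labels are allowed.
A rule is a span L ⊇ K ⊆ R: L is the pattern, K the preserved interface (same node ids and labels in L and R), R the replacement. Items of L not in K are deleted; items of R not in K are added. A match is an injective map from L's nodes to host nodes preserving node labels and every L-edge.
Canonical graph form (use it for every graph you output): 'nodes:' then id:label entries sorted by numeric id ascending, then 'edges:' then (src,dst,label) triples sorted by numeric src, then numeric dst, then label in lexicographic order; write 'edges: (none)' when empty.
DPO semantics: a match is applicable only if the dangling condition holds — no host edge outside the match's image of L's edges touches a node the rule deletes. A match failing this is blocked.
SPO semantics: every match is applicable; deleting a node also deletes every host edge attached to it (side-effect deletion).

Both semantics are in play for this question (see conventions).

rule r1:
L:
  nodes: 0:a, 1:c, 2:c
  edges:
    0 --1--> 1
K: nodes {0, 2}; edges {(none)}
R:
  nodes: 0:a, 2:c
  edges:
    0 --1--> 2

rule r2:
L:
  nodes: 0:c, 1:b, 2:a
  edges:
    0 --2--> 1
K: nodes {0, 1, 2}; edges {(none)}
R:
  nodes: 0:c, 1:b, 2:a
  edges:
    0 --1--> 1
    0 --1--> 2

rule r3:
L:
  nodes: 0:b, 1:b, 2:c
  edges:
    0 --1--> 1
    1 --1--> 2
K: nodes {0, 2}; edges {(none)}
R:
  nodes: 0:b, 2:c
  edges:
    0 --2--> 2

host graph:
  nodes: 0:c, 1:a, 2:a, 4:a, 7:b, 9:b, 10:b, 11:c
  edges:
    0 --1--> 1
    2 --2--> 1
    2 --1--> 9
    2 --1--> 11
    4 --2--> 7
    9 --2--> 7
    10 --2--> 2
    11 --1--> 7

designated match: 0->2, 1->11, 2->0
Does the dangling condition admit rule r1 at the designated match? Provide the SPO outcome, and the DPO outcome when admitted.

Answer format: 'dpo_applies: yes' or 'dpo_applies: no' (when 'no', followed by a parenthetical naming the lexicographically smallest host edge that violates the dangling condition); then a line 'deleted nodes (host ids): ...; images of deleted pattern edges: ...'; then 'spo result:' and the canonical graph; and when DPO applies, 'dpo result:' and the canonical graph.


dpo_applies: no
(the rule deletes node 11, which keeps host edge (11,7,1) outside the match image — the dangling condition fails, DPO blocks; SPO proceeds and side-deletes such edges)
deleted nodes (host ids): 11; images of deleted pattern edges: (2,11,1)
spo result:
nodes: 0:c, 1:a, 2:a, 4:a, 7:b, 9:b, 10:b
edges: (0,1,1); (2,0,1); (2,1,2); (2,9,1); (4,7,2); (9,7,2); (10,2,2)


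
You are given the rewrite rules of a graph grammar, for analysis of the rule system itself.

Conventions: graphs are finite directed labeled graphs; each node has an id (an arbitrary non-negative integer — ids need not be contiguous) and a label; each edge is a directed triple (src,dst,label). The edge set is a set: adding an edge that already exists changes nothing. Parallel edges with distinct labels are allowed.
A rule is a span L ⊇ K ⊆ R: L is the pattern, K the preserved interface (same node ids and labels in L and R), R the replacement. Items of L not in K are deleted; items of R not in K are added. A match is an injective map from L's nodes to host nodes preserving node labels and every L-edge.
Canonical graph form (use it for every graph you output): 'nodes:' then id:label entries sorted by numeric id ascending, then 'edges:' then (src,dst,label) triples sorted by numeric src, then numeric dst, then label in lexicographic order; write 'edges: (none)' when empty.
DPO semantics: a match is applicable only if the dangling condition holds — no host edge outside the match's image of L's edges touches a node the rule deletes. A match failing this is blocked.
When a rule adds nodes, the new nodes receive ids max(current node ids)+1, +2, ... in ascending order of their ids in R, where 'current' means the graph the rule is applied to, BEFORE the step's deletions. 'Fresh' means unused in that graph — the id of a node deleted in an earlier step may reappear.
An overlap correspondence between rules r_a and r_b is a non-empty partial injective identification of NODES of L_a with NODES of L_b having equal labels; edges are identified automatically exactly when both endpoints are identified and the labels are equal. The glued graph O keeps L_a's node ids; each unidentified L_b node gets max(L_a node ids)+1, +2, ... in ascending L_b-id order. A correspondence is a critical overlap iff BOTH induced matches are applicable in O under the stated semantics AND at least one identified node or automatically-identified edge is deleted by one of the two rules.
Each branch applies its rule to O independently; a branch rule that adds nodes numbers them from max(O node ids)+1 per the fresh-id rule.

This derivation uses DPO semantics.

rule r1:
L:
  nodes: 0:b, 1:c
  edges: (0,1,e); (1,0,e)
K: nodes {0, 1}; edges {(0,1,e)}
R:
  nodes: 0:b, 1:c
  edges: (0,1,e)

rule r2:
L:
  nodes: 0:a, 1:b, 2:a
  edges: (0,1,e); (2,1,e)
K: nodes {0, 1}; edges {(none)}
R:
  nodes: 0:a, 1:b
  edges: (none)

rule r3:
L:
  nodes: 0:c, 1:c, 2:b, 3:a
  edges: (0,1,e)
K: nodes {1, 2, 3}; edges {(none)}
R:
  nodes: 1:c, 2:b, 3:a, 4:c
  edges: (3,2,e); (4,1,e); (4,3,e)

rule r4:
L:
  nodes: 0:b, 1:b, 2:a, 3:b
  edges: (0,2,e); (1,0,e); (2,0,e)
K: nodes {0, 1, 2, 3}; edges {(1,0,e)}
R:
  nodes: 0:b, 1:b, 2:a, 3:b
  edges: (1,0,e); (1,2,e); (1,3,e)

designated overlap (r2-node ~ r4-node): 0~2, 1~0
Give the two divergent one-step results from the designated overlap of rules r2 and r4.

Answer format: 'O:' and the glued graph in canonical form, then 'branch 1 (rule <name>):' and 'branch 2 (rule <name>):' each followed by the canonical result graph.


O:
nodes: 0:a, 1:b, 2:a, 3:b, 4:b
edges: (0,1,e); (1,0,e); (2,1,e); (3,1,e)
branch 1 (rule r2):
nodes: 0:a, 1:b, 3:b, 4:b
edges: (1,0,e); (3,1,e)
branch 2 (rule r4):
nodes: 0:a, 1:b, 2:a, 3:b, 4:b
edges: (2,1,e); (3,0,e); (3,1,e); (3,4,e)


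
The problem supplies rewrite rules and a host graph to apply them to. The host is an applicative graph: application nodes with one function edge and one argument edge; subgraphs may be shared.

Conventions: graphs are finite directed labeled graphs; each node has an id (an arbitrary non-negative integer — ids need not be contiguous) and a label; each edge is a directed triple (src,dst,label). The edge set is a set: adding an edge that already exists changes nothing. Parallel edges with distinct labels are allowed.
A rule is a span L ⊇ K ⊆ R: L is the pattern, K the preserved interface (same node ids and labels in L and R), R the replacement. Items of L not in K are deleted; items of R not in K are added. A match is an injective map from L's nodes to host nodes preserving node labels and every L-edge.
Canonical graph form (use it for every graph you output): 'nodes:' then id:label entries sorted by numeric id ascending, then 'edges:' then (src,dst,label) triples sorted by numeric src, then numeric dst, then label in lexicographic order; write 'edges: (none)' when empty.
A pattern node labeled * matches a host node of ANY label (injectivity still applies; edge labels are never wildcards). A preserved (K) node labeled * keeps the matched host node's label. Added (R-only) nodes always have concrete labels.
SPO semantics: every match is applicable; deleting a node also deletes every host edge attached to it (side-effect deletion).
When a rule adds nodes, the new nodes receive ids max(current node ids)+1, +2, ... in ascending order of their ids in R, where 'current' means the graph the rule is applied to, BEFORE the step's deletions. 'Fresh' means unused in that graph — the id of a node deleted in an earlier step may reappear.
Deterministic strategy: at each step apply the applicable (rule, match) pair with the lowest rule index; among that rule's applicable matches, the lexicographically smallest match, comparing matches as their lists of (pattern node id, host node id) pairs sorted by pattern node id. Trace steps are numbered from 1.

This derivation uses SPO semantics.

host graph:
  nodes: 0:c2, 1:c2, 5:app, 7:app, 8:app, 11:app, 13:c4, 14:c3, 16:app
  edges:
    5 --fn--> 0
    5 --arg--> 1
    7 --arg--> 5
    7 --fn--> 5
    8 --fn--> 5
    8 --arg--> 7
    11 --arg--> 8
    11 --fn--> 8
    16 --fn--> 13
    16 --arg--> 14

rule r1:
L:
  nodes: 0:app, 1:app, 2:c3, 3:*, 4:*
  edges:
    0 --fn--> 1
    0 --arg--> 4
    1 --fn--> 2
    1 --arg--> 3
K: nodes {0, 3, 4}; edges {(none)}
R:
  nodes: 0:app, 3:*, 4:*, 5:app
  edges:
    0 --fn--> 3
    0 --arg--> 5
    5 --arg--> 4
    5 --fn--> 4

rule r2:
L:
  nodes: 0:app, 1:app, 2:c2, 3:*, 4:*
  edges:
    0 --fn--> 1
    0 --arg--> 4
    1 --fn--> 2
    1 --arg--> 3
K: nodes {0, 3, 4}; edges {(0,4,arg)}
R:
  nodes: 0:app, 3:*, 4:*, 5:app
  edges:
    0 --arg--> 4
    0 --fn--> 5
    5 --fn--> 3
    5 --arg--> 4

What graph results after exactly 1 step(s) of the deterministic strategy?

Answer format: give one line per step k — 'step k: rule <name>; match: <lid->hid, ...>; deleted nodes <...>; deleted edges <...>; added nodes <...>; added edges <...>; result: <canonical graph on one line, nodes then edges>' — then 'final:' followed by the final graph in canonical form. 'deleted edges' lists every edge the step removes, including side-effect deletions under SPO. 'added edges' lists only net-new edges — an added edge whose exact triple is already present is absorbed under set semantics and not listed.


step 1: rule r2; match: 0->8, 1->5, 2->0, 3->1, 4->7; deleted nodes 0, 5; deleted edges (5,0,fn); (5,1,arg); (7,5,arg); (7,5,fn); (8,5,fn); added nodes 17; added edges (8,17,fn); (17,1,fn); (17,7,arg); result: nodes: 1:c2, 7:app, 8:app, 11:app, 13:c4, 14:c3, 16:app, 17:app edges: (8,7,arg); (8,17,fn); (11,8,arg); (11,8,fn); (16,13,fn); (16,14,arg); (17,1,fn); (17,7,arg)
final:
nodes: 1:c2, 7:app, 8:app, 11:app, 13:c4, 14:c3, 16:app, 17:app
edges: (8,7,arg); (8,17,fn); (11,8,arg); (11,8,fn); (16,13,fn); (16,14,arg); (17,1,fn); (17,7,arg)


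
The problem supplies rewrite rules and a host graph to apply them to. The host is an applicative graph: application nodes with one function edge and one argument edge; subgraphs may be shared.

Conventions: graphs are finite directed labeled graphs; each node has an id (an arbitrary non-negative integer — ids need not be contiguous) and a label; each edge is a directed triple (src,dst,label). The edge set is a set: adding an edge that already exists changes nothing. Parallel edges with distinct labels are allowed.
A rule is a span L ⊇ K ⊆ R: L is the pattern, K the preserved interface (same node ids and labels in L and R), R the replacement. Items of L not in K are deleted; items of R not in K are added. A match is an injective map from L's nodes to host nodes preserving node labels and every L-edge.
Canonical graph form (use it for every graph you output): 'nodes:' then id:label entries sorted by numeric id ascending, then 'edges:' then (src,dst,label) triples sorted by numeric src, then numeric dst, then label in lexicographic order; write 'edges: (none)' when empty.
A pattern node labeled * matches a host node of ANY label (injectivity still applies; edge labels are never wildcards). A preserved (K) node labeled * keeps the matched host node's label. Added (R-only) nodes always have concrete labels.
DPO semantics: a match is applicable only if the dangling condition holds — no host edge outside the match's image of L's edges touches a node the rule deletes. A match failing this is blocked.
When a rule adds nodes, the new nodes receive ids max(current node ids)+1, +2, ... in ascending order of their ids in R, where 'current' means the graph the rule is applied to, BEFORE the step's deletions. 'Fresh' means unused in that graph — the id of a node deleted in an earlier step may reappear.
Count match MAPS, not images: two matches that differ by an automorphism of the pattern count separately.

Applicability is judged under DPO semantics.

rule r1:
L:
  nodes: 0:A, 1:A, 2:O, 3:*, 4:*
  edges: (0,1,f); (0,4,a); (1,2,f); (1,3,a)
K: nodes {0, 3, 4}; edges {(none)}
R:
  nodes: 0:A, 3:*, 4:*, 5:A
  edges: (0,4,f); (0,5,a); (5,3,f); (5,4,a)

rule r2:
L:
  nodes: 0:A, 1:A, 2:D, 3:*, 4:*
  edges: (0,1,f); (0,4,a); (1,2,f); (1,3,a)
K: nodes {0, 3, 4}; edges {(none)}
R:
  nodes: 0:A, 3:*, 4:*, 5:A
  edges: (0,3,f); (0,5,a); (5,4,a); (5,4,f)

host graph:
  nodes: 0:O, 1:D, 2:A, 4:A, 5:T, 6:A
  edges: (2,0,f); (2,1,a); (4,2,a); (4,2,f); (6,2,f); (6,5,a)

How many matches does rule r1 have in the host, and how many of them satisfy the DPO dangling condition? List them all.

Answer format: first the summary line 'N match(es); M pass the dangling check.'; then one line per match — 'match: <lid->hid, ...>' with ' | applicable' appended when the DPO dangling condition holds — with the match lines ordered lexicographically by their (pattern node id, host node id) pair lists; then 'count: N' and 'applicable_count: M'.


1 match(es); 0 pass the dangling check.
match: 0->6, 1->2, 2->0, 3->1, 4->5
count: 1
applicable_count: 0


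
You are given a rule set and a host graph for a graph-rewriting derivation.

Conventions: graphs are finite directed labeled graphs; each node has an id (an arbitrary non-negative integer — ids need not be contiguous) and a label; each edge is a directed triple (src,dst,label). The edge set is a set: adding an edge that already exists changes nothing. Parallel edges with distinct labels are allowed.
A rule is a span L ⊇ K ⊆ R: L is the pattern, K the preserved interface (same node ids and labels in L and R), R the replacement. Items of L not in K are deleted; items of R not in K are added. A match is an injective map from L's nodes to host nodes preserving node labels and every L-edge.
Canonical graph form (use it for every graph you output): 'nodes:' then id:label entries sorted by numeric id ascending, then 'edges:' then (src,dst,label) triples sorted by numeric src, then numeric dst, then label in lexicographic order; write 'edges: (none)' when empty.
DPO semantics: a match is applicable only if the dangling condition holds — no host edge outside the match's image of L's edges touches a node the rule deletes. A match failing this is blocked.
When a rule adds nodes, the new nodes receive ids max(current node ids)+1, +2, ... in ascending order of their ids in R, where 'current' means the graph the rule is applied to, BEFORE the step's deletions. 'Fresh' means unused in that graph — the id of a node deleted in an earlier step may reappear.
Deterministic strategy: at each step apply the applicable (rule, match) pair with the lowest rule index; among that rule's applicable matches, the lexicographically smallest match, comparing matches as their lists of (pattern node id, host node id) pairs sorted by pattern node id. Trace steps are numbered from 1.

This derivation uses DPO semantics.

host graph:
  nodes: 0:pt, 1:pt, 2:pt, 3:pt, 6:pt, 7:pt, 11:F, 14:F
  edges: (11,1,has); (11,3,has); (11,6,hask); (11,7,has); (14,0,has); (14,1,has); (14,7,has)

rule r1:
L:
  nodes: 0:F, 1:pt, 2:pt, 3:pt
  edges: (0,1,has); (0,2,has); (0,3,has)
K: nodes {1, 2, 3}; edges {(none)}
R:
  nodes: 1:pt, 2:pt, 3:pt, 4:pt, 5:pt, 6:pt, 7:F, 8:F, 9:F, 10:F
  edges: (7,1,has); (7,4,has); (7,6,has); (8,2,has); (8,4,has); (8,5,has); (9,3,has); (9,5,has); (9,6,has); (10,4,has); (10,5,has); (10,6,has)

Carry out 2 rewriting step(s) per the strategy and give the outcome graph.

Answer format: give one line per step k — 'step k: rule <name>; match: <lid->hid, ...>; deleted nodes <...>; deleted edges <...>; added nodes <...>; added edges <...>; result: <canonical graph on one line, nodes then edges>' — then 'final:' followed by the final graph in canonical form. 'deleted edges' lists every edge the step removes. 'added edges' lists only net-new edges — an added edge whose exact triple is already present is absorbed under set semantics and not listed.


step 1: rule r1; match: 0->14, 1->0, 2->1, 3->7; deleted nodes 14; deleted edges (14,0,has); (14,1,has); (14,7,has); added nodes 15, 16, 17, 18, 19, 20, 21; added edges (18,0,has); (18,15,has); (18,17,has); (19,1,has); (19,15,has); (19,16,has); (20,7,has); (20,16,has); (20,17,has); (21,15,has); (21,16,has); (21,17,has); result: nodes: 0:pt, 1:pt, 2:pt, 3:pt, 6:pt, 7:pt, 11:F, 15:pt, 16:pt, 17:pt, 18:F, 19:F, 20:F, 21:F edges: (11,1,has); (11,3,has); (11,6,hask); (11,7,has); (18,0,has); (18,15,has); (18,17,has); (19,1,has); (19,15,has); (19,16,has); (20,7,has); (20,16,has); (20,17,has); (21,15,has); (21,16,has); (21,17,has)
step 2: rule r1; match: 0->18, 1->0, 2->15, 3->17; deleted nodes 18; deleted edges (18,0,has); (18,15,has); (18,17,has); added nodes 22, 23, 24, 25, 26, 27, 28; added edges (25,0,has); (25,22,has); (25,24,has); (26,15,has); (26,22,has); (26,23,has); (27,17,has); (27,23,has); (27,24,has); (28,22,has); (28,23,has); (28,24,has); result: nodes: 0:pt, 1:pt, 2:pt, 3:pt, 6:pt, 7:pt, 11:F, 15:pt, 16:pt, 17:pt, 19:F, 20:F, 21:F, 22:pt, 23:pt, 24:pt, 25:F, 26:F, 27:F, 28:F edges: (11,1,has); (11,3,has); (11,6,hask); (11,7,has); (19,1,has); (19,15,has); (19,16,has); (20,7,has); (20,16,has); (20,17,has); (21,15,has); (21,16,has); (21,17,has); (25,0,has); (25,22,has); (25,24,has); (26,15,has); (26,22,has); (26,23,has); (27,17,has); (27,23,has); (27,24,has); (28,22,has); (28,23,has); (28,24,has)
final:
nodes: 0:pt, 1:pt, 2:pt, 3:pt, 6:pt, 7:pt, 11:F, 15:pt, 16:pt, 17:pt, 19:F, 20:F, 21:F, 22:pt, 23:pt, 24:pt, 25:F, 26:F, 27:F, 28:F
edges: (11,1,has); (11,3,has); (11,6,hask); (11,7,has); (19,1,has); (19,15,has); (19,16,has); (20,7,has); (20,16,has); (20,17,has); (21,15,has); (21,16,has); (21,17,has); (25,0,has); (25,22,has); (25,24,has); (26,15,has); (26,22,has); (26,23,has); (27,17,has); (27,23,has); (27,24,has); (28,22,has); (28,23,has); (28,24,has)


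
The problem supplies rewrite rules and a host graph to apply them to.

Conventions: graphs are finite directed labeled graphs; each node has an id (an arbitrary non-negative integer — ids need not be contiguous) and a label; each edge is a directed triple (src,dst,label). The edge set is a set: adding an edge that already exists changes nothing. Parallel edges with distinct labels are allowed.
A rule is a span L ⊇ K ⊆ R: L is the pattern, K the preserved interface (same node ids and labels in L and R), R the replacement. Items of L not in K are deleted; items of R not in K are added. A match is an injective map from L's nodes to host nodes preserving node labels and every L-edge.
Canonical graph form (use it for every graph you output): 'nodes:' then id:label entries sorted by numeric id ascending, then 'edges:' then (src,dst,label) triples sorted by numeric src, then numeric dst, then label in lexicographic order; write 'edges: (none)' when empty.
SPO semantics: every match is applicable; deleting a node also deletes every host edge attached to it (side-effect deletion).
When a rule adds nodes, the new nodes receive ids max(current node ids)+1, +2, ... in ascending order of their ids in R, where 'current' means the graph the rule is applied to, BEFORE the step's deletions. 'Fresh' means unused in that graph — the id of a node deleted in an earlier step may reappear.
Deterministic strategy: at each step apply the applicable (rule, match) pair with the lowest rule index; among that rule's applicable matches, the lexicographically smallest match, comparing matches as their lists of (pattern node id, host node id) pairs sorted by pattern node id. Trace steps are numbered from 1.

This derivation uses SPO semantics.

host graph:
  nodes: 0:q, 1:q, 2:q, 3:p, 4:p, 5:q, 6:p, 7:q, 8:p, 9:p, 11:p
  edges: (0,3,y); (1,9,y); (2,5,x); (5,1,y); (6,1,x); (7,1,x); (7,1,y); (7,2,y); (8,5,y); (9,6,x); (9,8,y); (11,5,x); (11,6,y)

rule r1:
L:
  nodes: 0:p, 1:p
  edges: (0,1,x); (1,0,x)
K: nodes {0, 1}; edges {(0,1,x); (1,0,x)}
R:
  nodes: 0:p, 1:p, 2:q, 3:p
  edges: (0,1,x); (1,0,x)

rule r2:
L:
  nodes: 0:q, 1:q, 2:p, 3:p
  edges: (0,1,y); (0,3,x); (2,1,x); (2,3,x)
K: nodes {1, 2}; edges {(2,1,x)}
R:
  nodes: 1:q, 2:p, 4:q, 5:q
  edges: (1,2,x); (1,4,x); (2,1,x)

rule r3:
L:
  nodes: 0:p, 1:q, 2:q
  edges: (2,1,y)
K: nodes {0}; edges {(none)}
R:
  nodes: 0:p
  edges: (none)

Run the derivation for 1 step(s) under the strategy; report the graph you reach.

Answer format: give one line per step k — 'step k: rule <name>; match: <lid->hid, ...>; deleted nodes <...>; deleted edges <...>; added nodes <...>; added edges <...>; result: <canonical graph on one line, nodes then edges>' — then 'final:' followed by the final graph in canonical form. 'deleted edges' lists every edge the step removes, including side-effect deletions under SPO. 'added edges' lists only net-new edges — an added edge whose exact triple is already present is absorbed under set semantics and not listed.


step 1: rule r3; match: 0->3, 1->1, 2->5; deleted nodes 1, 5; deleted edges (1,9,y); (2,5,x); (5,1,y); (6,1,x); (7,1,x); (7,1,y); (8,5,y); (11,5,x); added nodes (none); added edges (none); result: nodes: 0:q, 2:q, 3:p, 4:p, 6:p, 7:q, 8:p, 9:p, 11:p edges: (0,3,y); (7,2,y); (9,6,x); (9,8,y); (11,6,y)
final:
nodes: 0:q, 2:q, 3:p, 4:p, 6:p, 7:q, 8:p, 9:p, 11:p
edges: (0,3,y); (7,2,y); (9,6,x); (9,8,y); (11,6,y)


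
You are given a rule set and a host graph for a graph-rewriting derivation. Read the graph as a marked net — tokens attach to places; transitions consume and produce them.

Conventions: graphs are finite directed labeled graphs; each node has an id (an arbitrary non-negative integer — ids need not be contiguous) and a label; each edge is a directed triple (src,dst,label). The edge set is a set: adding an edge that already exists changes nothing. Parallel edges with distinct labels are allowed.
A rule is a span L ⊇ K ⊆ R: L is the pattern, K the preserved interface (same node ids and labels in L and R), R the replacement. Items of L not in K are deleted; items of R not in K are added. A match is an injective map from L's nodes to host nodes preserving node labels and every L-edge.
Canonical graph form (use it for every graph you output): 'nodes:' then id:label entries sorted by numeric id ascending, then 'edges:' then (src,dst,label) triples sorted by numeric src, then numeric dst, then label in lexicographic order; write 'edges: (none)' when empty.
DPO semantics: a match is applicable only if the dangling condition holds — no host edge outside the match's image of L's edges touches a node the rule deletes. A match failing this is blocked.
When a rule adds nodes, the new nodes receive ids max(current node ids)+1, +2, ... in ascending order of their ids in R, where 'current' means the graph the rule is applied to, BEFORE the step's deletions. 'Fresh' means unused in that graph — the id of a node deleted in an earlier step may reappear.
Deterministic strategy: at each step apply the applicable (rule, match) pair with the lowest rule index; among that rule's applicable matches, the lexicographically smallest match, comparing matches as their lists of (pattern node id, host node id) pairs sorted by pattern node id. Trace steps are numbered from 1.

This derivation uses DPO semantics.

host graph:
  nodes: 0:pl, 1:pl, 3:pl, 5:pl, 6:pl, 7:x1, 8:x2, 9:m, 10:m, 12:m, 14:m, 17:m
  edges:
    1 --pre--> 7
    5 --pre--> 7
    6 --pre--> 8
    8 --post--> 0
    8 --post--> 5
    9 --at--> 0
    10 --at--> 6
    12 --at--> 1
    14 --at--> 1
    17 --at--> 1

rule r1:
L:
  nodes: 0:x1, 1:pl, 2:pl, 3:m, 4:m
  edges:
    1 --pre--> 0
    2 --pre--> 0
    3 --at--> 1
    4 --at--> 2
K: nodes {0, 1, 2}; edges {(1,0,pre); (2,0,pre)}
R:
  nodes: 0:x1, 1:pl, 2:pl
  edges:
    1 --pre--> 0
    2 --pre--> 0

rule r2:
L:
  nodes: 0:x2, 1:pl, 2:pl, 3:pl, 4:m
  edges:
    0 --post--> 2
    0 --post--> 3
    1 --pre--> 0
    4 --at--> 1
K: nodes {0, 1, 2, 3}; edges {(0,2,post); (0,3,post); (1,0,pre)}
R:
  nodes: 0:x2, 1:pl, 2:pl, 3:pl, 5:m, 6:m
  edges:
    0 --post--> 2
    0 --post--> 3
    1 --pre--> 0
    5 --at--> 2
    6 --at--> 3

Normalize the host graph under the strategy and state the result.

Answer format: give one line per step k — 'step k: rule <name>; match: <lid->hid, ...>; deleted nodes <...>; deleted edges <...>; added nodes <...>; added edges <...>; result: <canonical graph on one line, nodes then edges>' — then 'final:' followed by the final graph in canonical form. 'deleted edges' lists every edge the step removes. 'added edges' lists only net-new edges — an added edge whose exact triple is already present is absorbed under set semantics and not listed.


step 1: rule r2; match: 0->8, 1->6, 2->0, 3->5, 4->10; deleted nodes 10; deleted edges (10,6,at); added nodes 18, 19; added edges (18,0,at); (19,5,at); result: nodes: 0:pl, 1:pl, 3:pl, 5:pl, 6:pl, 7:x1, 8:x2, 9:m, 12:m, 14:m, 17:m, 18:m, 19:m edges: (1,7,pre); (5,7,pre); (6,8,pre); (8,0,post); (8,5,post); (9,0,at); (12,1,at); (14,1,at); (17,1,at); (18,0,at); (19,5,at)
step 2: rule r1; match: 0->7, 1->1, 2->5, 3->12, 4->19; deleted nodes 12, 19; deleted edges (12,1,at); (19,5,at); added nodes (none); added edges (none); result: nodes: 0:pl, 1:pl, 3:pl, 5:pl, 6:pl, 7:x1, 8:x2, 9:m, 14:m, 17:m, 18:m edges: (1,7,pre); (5,7,pre); (6,8,pre); (8,0,post); (8,5,post); (9,0,at); (14,1,at); (17,1,at); (18,0,at)
final:
nodes: 0:pl, 1:pl, 3:pl, 5:pl, 6:pl, 7:x1, 8:x2, 9:m, 14:m, 17:m, 18:m
edges: (1,7,pre); (5,7,pre); (6,8,pre); (8,0,post); (8,5,post); (9,0,at); (14,1,at); (17,1,at); (18,0,at)


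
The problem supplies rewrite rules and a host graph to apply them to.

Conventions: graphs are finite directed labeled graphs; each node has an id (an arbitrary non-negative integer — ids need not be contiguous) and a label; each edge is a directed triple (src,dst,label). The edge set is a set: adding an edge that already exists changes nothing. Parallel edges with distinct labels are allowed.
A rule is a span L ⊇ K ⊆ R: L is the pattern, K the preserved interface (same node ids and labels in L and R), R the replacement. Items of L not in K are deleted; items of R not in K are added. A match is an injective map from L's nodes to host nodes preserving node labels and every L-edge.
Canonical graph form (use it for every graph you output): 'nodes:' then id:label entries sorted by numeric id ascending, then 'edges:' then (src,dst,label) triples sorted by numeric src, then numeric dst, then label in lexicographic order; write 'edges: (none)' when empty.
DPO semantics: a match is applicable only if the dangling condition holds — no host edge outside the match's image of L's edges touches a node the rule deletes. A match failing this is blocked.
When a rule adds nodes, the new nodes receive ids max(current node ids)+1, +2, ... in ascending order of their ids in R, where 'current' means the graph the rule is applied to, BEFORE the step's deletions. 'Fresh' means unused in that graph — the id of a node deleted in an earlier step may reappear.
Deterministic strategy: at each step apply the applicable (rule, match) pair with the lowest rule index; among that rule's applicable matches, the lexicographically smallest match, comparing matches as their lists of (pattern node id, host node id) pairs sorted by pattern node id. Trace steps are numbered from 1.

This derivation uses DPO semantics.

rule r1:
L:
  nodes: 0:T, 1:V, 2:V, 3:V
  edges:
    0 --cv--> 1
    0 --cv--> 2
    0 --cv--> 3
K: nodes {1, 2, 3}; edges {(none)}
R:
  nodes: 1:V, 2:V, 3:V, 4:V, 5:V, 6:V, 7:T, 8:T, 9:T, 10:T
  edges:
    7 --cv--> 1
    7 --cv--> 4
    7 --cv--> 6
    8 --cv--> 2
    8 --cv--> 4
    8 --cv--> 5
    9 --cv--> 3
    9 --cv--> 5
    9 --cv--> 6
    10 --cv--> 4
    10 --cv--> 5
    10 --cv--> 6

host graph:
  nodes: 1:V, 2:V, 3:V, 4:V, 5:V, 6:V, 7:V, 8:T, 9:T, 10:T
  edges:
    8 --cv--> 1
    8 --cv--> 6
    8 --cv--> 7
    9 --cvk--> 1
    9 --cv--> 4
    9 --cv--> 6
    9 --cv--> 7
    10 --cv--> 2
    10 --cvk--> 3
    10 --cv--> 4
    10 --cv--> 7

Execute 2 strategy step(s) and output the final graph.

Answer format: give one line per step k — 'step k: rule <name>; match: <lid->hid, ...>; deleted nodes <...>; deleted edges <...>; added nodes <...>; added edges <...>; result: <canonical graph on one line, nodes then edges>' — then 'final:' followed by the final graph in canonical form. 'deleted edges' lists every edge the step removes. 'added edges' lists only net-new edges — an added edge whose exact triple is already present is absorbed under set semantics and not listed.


step 1: rule r1; match: 0->8, 1->1, 2->6, 3->7; deleted nodes 8; deleted edges (8,1,cv); (8,6,cv); (8,7,cv); added nodes 11, 12, 13, 14, 15, 16, 17; added edges (14,1,cv); (14,11,cv); (14,13,cv); (15,6,cv); (15,11,cv); (15,12,cv); (16,7,cv); (16,12,cv); (16,13,cv); (17,11,cv); (17,12,cv); (17,13,cv); result: nodes: 1:V, 2:V, 3:V, 4:V, 5:V, 6:V, 7:V, 9:T, 10:T, 11:V, 12:V, 13:V, 14:T, 15:T, 16:T, 17:T edges: (9,1,cvk); (9,4,cv); (9,6,cv); (9,7,cv); (10,2,cv); (10,3,cvk); (10,4,cv); (10,7,cv); (14,1,cv); (14,11,cv); (14,13,cv); (15,6,cv); (15,11,cv); (15,12,cv); (16,7,cv); (16,12,cv); (16,13,cv); (17,11,cv); (17,12,cv); (17,13,cv)
step 2: rule r1; match: 0->14, 1->1, 2->11, 3->13; deleted nodes 14; deleted edges (14,1,cv); (14,11,cv); (14,13,cv); added nodes 18, 19, 20, 21, 22, 23, 24; added edges (21,1,cv); (21,18,cv); (21,20,cv); (22,11,cv); (22,18,cv); (22,19,cv); (23,13,cv); (23,19,cv); (23,20,cv); (24,18,cv); (24,19,cv); (24,20,cv); result: nodes: 1:V, 2:V, 3:V, 4:V, 5:V, 6:V, 7:V, 9:T, 10:T, 11:V, 12:V, 13:V, 15:T, 16:T, 17:T, 18:V, 19:V, 20:V, 21:T, 22:T, 23:T, 24:T edges: (9,1,cvk); (9,4,cv); (9,6,cv); (9,7,cv); (10,2,cv); (10,3,cvk); (10,4,cv); (10,7,cv); (15,6,cv); (15,11,cv); (15,12,cv); (16,7,cv); (16,12,cv); (16,13,cv); (17,11,cv); (17,12,cv); (17,13,cv); (21,1,cv); (21,18,cv); (21,20,cv); (22,11,cv); (22,18,cv); (22,19,cv); (23,13,cv); (23,19,cv); (23,20,cv); (24,18,cv); (24,19,cv); (24,20,cv)
final:
nodes: 1:V, 2:V, 3:V, 4:V, 5:V, 6:V, 7:V, 9:T, 10:T, 11:V, 12:V, 13:V, 15:T, 16:T, 17:T, 18:V, 19:V, 20:V, 21:T, 22:T, 23:T, 24:T
edges: (9,1,cvk); (9,4,cv); (9,6,cv); (9,7,cv); (10,2,cv); (10,3,cvk); (10,4,cv); (10,7,cv); (15,6,cv); (15,11,cv); (15,12,cv); (16,7,cv); (16,12,cv); (16,13,cv); (17,11,cv); (17,12,cv); (17,13,cv); (21,1,cv); (21,18,cv); (21,20,cv); (22,11,cv); (22,18,cv); (22,19,cv); (23,13,cv); (23,19,cv); (23,20,cv); (24,18,cv); (24,19,cv); (24,20,cv)
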